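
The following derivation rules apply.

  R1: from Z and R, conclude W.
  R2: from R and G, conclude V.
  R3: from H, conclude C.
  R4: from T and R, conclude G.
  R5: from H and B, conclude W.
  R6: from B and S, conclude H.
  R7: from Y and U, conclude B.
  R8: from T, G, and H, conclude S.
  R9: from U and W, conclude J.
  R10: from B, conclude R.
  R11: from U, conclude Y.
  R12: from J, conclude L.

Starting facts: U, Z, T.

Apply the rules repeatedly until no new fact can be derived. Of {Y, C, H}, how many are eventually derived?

From U, R11 gives Y.
Y: reached.
C would need H (R3), but H is never established.
H would need B and S (R6), but S is never established.
Reached: Y — 1 of the 3.

1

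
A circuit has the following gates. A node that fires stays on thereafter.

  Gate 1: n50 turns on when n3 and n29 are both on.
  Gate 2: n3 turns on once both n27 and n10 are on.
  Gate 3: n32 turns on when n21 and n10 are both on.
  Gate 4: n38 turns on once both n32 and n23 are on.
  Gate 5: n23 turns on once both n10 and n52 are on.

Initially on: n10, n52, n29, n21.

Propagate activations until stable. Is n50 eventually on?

n50 would need n3 and n29 (Gate 1), but n3 never turns on.

No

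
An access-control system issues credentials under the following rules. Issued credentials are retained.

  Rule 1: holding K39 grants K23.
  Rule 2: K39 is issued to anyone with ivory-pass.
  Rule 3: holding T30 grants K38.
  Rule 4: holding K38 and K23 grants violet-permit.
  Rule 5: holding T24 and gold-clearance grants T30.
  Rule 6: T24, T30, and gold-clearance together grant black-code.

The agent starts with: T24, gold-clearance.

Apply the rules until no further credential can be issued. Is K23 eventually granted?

K23 would need K39 (Rule 1), but K39 is never granted.

No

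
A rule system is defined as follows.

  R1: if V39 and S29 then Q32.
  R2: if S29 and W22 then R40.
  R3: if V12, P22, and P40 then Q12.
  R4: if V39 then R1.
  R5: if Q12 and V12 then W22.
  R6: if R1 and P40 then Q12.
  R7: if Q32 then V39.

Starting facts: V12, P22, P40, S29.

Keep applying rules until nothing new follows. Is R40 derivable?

V12, P22, and P40 hold, so Q12 follows (R3).
From Q12 and V12, R5 gives W22.
From S29 and W22, R2 gives R40.

Yes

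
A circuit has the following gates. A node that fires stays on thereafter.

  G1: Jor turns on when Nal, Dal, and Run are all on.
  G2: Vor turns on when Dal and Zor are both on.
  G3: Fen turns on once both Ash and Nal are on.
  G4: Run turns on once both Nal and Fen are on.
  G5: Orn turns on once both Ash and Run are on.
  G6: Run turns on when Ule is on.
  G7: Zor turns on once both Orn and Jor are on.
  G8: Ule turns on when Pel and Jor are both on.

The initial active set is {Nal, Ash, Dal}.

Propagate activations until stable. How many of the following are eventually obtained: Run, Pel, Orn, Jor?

Ash and Nal are on, so Fen turns on (G3).
Nal and Fen are on, so Run turns on (G4).
Nal, Dal, and Run are on, so Jor turns on (G1).
Ash and Run are on, so Orn turns on (G5).
Run: reached.
No rule produces Pel, and it is not given.
Orn: reached.
Jor: reached.
Reached: Run, Orn, and Jor — 3 of the 4.

3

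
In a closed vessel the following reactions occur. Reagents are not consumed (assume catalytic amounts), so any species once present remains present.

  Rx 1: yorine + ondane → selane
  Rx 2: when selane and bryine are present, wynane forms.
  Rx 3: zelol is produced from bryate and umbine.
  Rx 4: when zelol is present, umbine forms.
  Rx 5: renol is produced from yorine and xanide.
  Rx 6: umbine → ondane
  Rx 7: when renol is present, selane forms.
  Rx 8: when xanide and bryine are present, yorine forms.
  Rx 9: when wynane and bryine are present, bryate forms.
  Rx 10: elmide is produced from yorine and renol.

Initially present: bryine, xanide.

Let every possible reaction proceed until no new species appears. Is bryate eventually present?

Yes

xanide and bryine present → yorine forms (Rx 8).
yorine and xanide present → renol forms (Rx 5).
renol present → selane forms (Rx 7).
selane and bryine present → wynane forms (Rx 2).
wynane and bryine present → bryate forms (Rx 9).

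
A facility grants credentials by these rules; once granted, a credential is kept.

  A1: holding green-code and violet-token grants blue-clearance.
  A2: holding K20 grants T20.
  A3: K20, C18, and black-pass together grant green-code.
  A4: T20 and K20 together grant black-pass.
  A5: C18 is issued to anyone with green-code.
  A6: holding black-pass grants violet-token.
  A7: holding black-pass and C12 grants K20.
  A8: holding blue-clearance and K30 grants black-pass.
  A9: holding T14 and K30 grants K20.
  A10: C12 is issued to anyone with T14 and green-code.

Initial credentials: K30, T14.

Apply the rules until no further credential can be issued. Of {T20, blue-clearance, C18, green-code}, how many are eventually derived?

Holding T14 and K30 grants K20 (A9).
Holding K20 grants T20 (A2).
T20: reached.
blue-clearance would need green-code and violet-token (A1), but green-code is never granted.
C18 would need green-code (A5), but green-code is never granted.
green-code would need K20, C18, and black-pass (A3), but C18 is never granted.
Reached: T20 — 1 of the 4.

1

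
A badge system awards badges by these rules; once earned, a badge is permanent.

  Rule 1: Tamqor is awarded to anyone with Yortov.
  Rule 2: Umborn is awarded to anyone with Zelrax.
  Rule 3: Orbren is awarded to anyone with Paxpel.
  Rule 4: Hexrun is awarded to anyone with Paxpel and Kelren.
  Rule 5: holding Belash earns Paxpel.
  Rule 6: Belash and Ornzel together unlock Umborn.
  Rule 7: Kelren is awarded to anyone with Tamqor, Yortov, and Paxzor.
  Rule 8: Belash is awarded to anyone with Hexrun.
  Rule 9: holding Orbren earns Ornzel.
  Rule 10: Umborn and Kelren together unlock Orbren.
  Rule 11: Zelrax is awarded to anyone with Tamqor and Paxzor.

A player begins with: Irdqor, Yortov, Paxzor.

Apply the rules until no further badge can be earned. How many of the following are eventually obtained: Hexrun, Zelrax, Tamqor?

2

With Yortov, Tamqor is earned (Rule 1).
With Tamqor and Paxzor, Zelrax is earned (Rule 11).
Hexrun would need Paxpel and Kelren (Rule 4), but Paxpel is never earned.
Zelrax: reached.
Tamqor: reached.
Reached: Zelrax and Tamqor — 2 of the 3.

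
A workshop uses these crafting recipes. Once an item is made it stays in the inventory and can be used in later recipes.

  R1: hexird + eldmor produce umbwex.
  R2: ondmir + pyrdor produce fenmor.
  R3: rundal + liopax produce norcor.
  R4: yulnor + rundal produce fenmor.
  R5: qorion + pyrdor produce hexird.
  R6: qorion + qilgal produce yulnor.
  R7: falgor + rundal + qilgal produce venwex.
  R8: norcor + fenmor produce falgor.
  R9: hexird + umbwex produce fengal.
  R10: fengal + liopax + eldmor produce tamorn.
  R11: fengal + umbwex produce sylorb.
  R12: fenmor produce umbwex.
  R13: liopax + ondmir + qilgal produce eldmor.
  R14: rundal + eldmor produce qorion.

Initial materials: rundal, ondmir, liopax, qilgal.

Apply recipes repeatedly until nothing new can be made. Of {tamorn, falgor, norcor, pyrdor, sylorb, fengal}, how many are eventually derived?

2

Using R3, rundal and liopax make norcor.
liopax + ondmir + qilgal → eldmor (R13).
rundal + eldmor → qorion (R14).
Using R6, qorion and qilgal make yulnor.
yulnor + rundal → fenmor (R4).
norcor + fenmor → falgor (R8).
tamorn would need fengal, liopax, and eldmor (R10), but fengal is never obtained.
falgor: reached.
norcor: reached.
No rule produces pyrdor, and it is not given.
sylorb would need fengal and umbwex (R11), but fengal is never obtained.
fengal would need hexird and umbwex (R9), but hexird is never obtained.
Reached: falgor and norcor — 2 of the 6.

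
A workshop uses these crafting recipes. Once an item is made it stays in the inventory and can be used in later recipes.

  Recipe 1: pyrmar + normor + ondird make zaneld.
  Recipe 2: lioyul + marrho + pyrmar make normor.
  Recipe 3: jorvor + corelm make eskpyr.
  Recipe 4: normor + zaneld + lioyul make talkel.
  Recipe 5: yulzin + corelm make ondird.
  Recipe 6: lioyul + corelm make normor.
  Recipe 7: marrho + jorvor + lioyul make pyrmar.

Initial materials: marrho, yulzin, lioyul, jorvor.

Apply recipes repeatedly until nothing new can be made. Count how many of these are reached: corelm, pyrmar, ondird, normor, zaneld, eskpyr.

2

marrho + jorvor + lioyul → pyrmar (Recipe 7).
Using Recipe 2, lioyul, marrho, and pyrmar make normor.
No rule produces corelm, and it is not given.
pyrmar: reached.
ondird would need yulzin and corelm (Recipe 5), but corelm is never obtained.
normor: reached.
zaneld would need pyrmar, normor, and ondird (Recipe 1), but ondird is never obtained.
eskpyr would need jorvor and corelm (Recipe 3), but corelm is never obtained.
Reached: pyrmar and normor — 2 of the 6.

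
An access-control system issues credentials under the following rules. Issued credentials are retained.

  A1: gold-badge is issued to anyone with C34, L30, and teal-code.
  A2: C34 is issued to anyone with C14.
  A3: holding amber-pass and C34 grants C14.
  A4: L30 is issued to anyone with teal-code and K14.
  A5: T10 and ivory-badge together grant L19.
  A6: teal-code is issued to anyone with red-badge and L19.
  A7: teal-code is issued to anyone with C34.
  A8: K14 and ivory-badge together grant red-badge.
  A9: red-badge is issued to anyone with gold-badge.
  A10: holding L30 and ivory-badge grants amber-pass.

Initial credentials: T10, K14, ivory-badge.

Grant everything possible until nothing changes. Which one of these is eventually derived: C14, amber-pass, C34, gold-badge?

amber-pass

Holding K14 and ivory-badge grants red-badge (A8).
Holding T10 and ivory-badge grants L19 (A5).
Holding red-badge and L19 grants teal-code (A6).
Holding teal-code and K14 grants L30 (A4).
Holding L30 and ivory-badge grants amber-pass (A10).
C14 would need amber-pass and C34 (A3), but C34 is never granted. gold-badge would need C34, L30, and teal-code (A1), but C34 is never granted. C34 would need C14 (A2), but C14 is never granted.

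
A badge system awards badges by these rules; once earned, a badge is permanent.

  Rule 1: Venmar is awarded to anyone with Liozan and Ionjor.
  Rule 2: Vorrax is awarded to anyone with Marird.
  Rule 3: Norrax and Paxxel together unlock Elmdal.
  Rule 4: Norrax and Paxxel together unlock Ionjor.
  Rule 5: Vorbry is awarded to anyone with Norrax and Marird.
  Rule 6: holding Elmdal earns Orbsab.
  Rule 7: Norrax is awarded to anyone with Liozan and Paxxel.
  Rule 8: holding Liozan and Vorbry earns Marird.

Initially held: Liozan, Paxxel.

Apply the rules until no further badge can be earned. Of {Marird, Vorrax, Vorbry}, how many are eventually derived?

Marird would need Liozan and Vorbry (Rule 8), but Vorbry is never earned.
Vorrax would need Marird (Rule 2), but Marird is never earned.
Vorbry would need Norrax and Marird (Rule 5), but Marird is never earned.
None of the 3 are reached.

0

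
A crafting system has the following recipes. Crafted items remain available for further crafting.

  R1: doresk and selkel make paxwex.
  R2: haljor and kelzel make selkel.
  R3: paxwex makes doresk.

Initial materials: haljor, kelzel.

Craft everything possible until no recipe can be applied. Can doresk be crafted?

No

doresk would need paxwex (R3), but paxwex is never obtained.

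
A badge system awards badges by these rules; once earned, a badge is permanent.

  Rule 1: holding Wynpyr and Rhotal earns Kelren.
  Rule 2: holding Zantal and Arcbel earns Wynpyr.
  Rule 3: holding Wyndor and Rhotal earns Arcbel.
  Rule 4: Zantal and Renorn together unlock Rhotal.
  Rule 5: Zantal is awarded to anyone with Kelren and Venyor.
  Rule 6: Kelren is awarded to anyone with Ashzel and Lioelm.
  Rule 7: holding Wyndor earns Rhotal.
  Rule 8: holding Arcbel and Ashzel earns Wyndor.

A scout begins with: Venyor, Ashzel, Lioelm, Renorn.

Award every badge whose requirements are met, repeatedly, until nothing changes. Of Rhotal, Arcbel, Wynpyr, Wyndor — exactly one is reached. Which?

With Ashzel and Lioelm, Kelren is earned (Rule 6).
With Kelren and Venyor, Zantal is earned (Rule 5).
With Zantal and Renorn, Rhotal is earned (Rule 4).
Wynpyr would need Zantal and Arcbel (Rule 2), but Arcbel is never earned. Wyndor would need Arcbel and Ashzel (Rule 8), but Arcbel is never earned. Arcbel would need Wyndor and Rhotal (Rule 3), but Wyndor is never earned.

Rhotal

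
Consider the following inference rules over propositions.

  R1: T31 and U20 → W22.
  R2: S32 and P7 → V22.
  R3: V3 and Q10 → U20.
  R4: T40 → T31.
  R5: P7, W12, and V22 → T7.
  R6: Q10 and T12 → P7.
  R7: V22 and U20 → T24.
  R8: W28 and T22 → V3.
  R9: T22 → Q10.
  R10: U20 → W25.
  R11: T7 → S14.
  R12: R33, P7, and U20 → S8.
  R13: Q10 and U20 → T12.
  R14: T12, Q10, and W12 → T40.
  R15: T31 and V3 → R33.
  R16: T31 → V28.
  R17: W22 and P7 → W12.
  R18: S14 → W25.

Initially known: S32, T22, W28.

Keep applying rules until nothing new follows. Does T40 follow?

No

T40 would need T12, Q10, and W12 (R14), but W12 is never established.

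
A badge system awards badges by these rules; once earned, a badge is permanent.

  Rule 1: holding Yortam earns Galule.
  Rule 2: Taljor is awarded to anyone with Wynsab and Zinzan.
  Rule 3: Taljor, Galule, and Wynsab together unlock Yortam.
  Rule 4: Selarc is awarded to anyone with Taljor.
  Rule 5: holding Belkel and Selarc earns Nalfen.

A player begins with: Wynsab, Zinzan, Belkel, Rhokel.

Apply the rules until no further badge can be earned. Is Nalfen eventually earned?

With Wynsab and Zinzan, Taljor is earned (Rule 2).
With Taljor, Selarc is earned (Rule 4).
With Belkel and Selarc, Nalfen is earned (Rule 5).

Yes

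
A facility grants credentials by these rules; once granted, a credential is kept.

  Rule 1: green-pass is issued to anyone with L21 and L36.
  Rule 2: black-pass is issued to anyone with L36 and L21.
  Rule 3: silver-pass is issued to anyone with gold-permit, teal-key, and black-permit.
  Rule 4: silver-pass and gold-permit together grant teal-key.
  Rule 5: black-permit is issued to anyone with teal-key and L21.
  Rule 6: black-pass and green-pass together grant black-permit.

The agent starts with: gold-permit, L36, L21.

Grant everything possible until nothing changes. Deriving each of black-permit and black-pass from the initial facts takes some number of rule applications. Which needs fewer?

black-pass

black-pass: Holding L36 and L21 grants black-pass (Rule 2). [1 rule application]
black-permit: Holding L21 and L36 grants green-pass (Rule 1). Holding L36 and L21 grants black-pass (Rule 2). Holding black-pass and green-pass grants black-permit (Rule 6). [3 rule applications]
black-pass needs fewer.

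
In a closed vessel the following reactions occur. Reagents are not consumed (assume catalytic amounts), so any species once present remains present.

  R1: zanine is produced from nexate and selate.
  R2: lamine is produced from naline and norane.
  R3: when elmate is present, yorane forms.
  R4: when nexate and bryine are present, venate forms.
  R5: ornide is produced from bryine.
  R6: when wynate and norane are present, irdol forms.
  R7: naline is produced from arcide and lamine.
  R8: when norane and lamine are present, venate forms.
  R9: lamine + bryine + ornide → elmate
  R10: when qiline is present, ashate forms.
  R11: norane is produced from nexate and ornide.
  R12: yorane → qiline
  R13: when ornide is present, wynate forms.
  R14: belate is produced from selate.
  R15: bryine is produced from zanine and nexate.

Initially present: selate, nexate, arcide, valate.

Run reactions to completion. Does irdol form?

Yes

nexate and selate present → zanine forms (R1).
zanine and nexate present → bryine forms (R15).
bryine present → ornide forms (R5).
ornide present → wynate forms (R13).
nexate and ornide present → norane forms (R11).
wynate and norane present → irdol forms (R6).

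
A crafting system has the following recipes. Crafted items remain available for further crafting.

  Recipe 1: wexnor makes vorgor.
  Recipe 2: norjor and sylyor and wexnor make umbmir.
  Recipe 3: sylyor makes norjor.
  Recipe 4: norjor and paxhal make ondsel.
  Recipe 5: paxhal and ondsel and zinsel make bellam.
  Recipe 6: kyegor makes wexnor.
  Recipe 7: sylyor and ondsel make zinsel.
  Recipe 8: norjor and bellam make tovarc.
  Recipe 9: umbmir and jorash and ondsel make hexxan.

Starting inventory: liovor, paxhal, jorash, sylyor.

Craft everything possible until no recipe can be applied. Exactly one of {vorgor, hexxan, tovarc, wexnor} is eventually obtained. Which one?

tovarc

sylyor → norjor (Recipe 3).
Using Recipe 4, norjor and paxhal make ondsel.
sylyor and ondsel → zinsel (Recipe 7).
paxhal and ondsel and zinsel → bellam (Recipe 5).
Using Recipe 8, norjor and bellam make tovarc.
wexnor would need kyegor (Recipe 6), but kyegor is never obtained. hexxan would need umbmir, jorash, and ondsel (Recipe 9), but umbmir is never obtained. vorgor would need wexnor (Recipe 1), but wexnor is never obtained.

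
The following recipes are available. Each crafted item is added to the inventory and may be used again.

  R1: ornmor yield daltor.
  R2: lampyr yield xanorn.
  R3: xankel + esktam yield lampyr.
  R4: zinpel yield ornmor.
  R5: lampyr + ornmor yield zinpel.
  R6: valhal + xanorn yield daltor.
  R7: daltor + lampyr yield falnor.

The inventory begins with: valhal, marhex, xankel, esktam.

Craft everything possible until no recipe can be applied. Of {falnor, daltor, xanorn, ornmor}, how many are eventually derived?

3

Using R3, xankel and esktam make lampyr.
lampyr → xanorn (R2).
Using R6, valhal and xanorn make daltor.
Using R7, daltor and lampyr make falnor.
falnor: reached.
daltor: reached.
xanorn: reached.
ornmor would need zinpel (R4), but zinpel is never obtained.
Reached: falnor, daltor, and xanorn — 3 of the 4.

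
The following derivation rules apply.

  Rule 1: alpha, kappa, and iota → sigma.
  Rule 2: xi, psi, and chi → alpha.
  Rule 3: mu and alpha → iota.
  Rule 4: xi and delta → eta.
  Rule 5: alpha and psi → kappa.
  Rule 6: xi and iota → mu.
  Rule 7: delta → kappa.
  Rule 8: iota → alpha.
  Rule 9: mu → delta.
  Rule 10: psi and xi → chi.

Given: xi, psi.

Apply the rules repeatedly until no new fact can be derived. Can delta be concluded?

No

delta would need mu (Rule 9), but mu is never established.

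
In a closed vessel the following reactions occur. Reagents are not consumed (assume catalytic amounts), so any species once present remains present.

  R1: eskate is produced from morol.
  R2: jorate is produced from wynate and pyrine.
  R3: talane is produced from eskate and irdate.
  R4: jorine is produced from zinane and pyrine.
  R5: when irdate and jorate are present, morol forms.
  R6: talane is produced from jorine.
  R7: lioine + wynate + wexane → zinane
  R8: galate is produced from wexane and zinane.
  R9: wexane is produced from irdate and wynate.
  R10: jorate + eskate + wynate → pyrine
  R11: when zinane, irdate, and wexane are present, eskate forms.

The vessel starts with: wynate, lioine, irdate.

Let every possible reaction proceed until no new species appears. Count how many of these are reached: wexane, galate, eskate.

3

irdate and wynate present → wexane forms (R9).
lioine, wynate, and wexane present → zinane forms (R7).
wexane and zinane present → galate forms (R8).
zinane, irdate, and wexane present → eskate forms (R11).
wexane: reached.
galate: reached.
eskate: reached.
All 3 are reached.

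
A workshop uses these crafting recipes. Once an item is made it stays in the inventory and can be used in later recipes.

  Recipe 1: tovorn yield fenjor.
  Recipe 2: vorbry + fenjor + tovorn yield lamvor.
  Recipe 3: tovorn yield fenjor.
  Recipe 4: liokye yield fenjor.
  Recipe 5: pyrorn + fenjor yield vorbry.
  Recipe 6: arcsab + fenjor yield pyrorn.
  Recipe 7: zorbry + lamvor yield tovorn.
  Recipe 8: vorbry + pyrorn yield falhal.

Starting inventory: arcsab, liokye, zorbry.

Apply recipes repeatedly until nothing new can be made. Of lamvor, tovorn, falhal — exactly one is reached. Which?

falhal

liokye → fenjor (Recipe 4).
Using Recipe 6, arcsab and fenjor make pyrorn.
Using Recipe 5, pyrorn and fenjor make vorbry.
vorbry + pyrorn → falhal (Recipe 8).
lamvor would need vorbry, fenjor, and tovorn (Recipe 2), but tovorn is never obtained. tovorn would need zorbry and lamvor (Recipe 7), but lamvor is never obtained.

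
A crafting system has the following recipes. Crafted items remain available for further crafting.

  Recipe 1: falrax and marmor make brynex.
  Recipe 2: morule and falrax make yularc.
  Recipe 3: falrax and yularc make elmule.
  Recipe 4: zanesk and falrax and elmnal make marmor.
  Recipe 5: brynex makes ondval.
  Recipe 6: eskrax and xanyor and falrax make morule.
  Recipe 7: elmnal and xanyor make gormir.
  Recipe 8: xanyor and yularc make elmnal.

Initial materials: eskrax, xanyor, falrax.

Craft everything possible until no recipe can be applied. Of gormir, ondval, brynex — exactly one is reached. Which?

eskrax and xanyor and falrax → morule (Recipe 6).
morule and falrax → yularc (Recipe 2).
xanyor and yularc → elmnal (Recipe 8).
elmnal and xanyor → gormir (Recipe 7).
brynex would need falrax and marmor (Recipe 1), but marmor is never obtained. ondval would need brynex (Recipe 5), but brynex is never obtained.

gormir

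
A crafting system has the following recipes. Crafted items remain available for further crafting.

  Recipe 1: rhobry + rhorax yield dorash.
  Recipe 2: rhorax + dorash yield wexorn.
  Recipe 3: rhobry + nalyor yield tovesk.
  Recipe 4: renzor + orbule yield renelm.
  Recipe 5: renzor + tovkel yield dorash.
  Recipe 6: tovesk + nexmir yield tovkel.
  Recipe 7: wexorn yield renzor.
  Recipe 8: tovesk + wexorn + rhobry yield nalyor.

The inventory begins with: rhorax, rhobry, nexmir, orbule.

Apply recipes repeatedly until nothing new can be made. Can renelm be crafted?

Yes

Using Recipe 1, rhobry and rhorax make dorash.
Using Recipe 2, rhorax and dorash make wexorn.
Using Recipe 7, wexorn makes renzor.
renzor + orbule → renelm (Recipe 4).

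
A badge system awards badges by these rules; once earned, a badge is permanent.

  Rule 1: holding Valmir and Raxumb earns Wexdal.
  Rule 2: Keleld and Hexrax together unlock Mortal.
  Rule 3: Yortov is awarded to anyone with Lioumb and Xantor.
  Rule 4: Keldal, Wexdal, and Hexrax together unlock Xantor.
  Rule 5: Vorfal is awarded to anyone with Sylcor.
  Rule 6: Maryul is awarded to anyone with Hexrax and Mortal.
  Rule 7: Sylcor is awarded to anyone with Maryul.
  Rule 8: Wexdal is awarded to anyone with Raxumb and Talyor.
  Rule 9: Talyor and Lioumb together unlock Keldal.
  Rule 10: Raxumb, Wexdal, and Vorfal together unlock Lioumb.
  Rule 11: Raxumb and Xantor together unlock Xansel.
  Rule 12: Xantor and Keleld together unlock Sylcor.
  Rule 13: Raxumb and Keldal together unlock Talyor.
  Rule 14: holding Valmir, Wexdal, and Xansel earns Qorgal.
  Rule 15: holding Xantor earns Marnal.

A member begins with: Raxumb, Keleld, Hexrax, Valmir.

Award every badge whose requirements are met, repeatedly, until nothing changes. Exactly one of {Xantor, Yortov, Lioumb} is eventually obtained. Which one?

With Valmir and Raxumb, Wexdal is earned (Rule 1).
With Keleld and Hexrax, Mortal is earned (Rule 2).
With Hexrax and Mortal, Maryul is earned (Rule 6).
With Maryul, Sylcor is earned (Rule 7).
With Sylcor, Vorfal is earned (Rule 5).
With Raxumb, Wexdal, and Vorfal, Lioumb is earned (Rule 10).
Yortov would need Lioumb and Xantor (Rule 3), but Xantor is never earned. Xantor would need Keldal, Wexdal, and Hexrax (Rule 4), but Keldal is never earned.

Lioumb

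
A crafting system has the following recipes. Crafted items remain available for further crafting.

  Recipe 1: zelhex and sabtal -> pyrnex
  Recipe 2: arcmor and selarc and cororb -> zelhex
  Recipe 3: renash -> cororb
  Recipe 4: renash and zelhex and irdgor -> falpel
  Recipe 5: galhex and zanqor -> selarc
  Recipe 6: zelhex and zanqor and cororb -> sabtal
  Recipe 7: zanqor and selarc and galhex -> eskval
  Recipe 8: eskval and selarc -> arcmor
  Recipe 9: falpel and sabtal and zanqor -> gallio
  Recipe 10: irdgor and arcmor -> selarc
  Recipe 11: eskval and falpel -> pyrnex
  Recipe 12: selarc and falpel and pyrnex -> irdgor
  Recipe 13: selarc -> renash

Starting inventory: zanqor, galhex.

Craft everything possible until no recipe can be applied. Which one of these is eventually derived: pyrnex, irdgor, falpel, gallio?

galhex and zanqor -> selarc (Recipe 5).
zanqor and selarc and galhex -> eskval (Recipe 7).
Using Recipe 13, selarc makes renash.
eskval and selarc -> arcmor (Recipe 8).
renash -> cororb (Recipe 3).
Using Recipe 2, arcmor, selarc, and cororb make zelhex.
Using Recipe 6, zelhex, zanqor, and cororb make sabtal.
Using Recipe 1, zelhex and sabtal make pyrnex.
irdgor would need selarc, falpel, and pyrnex (Recipe 12), but falpel is never obtained. falpel would need renash, zelhex, and irdgor (Recipe 4), but irdgor is never obtained. gallio would need falpel, sabtal, and zanqor (Recipe 9), but falpel is never obtained.

pyrnex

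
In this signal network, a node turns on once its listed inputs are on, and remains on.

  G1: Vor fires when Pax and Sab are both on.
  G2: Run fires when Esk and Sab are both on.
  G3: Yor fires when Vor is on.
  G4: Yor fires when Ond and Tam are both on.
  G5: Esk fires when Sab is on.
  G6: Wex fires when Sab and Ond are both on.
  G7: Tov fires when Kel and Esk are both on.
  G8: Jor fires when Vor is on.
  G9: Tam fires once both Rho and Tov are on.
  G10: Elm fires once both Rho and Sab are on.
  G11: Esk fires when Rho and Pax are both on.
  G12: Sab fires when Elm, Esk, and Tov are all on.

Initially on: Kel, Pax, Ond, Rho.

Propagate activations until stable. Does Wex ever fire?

Wex would need Sab and Ond (G6), but Sab never turns on.

No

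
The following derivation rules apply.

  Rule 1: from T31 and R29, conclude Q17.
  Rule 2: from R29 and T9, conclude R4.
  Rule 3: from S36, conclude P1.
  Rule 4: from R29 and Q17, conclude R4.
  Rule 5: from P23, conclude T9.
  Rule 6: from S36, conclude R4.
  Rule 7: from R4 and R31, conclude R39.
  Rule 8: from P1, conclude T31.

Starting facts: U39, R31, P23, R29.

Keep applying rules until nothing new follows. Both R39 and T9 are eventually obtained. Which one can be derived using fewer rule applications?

T9

T9: From P23, Rule 5 gives T9. [1 rule application]
R39: P23 holds, so T9 follows (Rule 5). From R29 and T9, Rule 2 gives R4. From R4 and R31, Rule 7 gives R39. [3 rule applications]
T9 needs fewer.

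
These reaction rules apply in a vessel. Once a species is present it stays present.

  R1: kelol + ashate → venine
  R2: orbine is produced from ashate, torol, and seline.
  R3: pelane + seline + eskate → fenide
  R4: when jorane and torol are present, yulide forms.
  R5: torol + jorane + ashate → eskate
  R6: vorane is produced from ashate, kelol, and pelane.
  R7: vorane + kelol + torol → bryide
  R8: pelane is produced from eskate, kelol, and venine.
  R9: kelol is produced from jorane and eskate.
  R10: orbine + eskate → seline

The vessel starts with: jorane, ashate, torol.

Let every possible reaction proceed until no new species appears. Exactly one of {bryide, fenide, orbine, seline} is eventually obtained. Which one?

bryide

torol, jorane, and ashate present → eskate forms (R5).
jorane and eskate present → kelol forms (R9).
kelol and ashate present → venine forms (R1).
eskate, kelol, and venine present → pelane forms (R8).
ashate, kelol, and pelane present → vorane forms (R6).
vorane, kelol, and torol present → bryide forms (R7).
fenide would need pelane, seline, and eskate (R3), but seline never forms. seline would need orbine and eskate (R10), but orbine never forms. orbine would need ashate, torol, and seline (R2), but seline never forms.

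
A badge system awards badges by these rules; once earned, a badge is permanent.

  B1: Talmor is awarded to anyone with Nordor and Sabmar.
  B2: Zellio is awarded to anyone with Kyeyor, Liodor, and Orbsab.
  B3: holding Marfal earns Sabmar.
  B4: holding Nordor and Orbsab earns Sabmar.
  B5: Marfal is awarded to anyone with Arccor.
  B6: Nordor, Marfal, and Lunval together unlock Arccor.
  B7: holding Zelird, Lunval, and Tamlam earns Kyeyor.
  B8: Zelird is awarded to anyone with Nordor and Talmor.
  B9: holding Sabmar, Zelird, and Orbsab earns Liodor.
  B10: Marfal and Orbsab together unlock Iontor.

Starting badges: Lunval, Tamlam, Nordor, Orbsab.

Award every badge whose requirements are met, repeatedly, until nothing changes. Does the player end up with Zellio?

Yes

With Nordor and Orbsab, Sabmar is earned (B4).
With Nordor and Sabmar, Talmor is earned (B1).
With Nordor and Talmor, Zelird is earned (B8).
With Zelird, Lunval, and Tamlam, Kyeyor is earned (B7).
With Sabmar, Zelird, and Orbsab, Liodor is earned (B9).
With Kyeyor, Liodor, and Orbsab, Zellio is earned (B2).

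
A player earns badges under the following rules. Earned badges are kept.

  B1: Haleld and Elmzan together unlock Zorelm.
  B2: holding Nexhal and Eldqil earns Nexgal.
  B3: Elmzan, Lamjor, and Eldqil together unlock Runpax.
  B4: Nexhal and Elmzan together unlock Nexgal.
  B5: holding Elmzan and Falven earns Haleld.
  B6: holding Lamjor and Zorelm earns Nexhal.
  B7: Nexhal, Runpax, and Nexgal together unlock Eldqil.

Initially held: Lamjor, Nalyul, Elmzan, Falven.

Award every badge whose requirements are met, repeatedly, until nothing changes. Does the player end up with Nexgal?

Yes

With Elmzan and Falven, Haleld is earned (B5).
With Haleld and Elmzan, Zorelm is earned (B1).
With Lamjor and Zorelm, Nexhal is earned (B6).
With Nexhal and Elmzan, Nexgal is earned (B4).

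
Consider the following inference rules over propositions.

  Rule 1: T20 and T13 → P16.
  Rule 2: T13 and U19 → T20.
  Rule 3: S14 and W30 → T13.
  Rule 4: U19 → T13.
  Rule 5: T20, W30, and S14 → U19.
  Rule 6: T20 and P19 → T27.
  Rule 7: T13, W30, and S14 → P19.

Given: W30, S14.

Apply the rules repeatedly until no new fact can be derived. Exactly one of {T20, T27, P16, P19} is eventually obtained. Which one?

P19

S14 and W30 hold, so T13 follows (Rule 3).
From T13, W30, and S14, Rule 7 gives P19.
T20 would need T13 and U19 (Rule 2), but U19 is never established. P16 would need T20 and T13 (Rule 1), but T20 is never established. T27 would need T20 and P19 (Rule 6), but T20 is never established.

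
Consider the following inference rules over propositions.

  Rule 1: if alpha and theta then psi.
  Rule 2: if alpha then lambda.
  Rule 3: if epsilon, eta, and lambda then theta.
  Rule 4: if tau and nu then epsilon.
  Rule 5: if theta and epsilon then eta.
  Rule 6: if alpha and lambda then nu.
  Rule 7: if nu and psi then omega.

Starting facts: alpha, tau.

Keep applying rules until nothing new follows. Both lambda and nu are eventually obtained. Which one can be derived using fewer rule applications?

lambda

lambda: alpha holds, so lambda follows (Rule 2). [1 rule application]
nu: From alpha, Rule 2 gives lambda. alpha and lambda hold, so nu follows (Rule 6). [2 rule applications]
lambda needs fewer.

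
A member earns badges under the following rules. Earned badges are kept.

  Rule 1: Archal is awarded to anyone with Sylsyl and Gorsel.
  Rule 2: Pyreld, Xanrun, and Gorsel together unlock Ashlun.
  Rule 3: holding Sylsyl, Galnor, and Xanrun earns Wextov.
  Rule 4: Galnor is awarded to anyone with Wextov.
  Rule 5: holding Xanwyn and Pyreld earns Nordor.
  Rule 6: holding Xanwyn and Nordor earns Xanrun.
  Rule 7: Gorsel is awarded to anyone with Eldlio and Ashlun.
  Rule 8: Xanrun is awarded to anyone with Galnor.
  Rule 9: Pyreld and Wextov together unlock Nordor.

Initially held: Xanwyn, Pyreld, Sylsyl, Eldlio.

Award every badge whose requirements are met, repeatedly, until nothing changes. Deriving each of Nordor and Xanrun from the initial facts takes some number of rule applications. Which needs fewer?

Nordor

Nordor: With Xanwyn and Pyreld, Nordor is earned (Rule 5). [1 rule application]
Xanrun: With Xanwyn and Pyreld, Nordor is earned (Rule 5). With Xanwyn and Nordor, Xanrun is earned (Rule 6). [2 rule applications]
Nordor needs fewer.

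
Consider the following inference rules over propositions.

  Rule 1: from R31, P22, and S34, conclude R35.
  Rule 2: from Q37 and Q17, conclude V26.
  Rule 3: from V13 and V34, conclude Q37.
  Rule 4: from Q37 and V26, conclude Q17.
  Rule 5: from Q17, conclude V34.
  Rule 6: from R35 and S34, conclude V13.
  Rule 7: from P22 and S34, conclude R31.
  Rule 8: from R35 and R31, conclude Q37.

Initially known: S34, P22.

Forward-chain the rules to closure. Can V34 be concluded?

No

V34 would need Q17 (Rule 5), but Q17 is never established.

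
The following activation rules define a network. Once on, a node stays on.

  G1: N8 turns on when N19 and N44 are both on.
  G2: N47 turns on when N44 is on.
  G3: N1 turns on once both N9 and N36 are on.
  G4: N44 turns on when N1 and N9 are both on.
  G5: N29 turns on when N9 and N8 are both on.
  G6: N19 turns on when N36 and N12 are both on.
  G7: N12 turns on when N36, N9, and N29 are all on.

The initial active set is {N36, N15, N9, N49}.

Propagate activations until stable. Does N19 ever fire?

No

N19 would need N36 and N12 (G6), but N12 never turns on.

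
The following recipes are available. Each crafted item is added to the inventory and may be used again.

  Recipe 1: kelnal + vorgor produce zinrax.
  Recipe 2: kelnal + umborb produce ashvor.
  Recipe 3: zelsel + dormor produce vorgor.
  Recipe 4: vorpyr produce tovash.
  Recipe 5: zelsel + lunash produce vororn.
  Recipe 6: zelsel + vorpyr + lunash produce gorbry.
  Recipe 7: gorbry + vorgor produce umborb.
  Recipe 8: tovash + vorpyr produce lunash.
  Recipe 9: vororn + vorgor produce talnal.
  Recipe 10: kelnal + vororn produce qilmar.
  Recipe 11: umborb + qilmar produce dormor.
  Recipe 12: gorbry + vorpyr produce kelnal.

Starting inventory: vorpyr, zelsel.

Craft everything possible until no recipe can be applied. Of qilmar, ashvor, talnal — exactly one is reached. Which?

qilmar

vorpyr → tovash (Recipe 4).
tovash + vorpyr → lunash (Recipe 8).
Using Recipe 5, zelsel and lunash make vororn.
zelsel + vorpyr + lunash → gorbry (Recipe 6).
Using Recipe 12, gorbry and vorpyr make kelnal.
Using Recipe 10, kelnal and vororn make qilmar.
ashvor would need kelnal and umborb (Recipe 2), but umborb is never obtained. talnal would need vororn and vorgor (Recipe 9), but vorgor is never obtained.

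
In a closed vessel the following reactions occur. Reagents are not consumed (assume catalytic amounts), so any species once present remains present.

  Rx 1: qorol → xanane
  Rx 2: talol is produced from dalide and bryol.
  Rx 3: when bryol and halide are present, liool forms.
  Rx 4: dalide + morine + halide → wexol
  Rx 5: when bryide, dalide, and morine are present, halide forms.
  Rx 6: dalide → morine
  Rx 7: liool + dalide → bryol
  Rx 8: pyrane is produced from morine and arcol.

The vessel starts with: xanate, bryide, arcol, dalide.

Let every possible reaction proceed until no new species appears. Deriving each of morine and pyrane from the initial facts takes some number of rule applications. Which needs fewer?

morine: dalide present → morine forms (Rx 6). [1 rule application]
pyrane: dalide present → morine forms (Rx 6). morine and arcol present → pyrane forms (Rx 8). [2 rule applications]
morine needs fewer.

morine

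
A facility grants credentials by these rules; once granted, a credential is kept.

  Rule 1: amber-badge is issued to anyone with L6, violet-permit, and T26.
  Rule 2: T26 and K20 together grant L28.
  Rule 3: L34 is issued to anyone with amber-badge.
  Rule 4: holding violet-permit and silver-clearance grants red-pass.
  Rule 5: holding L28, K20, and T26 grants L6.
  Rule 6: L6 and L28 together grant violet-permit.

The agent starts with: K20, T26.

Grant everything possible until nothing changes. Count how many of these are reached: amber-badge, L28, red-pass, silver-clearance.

2

Holding T26 and K20 grants L28 (Rule 2).
Holding L28, K20, and T26 grants L6 (Rule 5).
Holding L6 and L28 grants violet-permit (Rule 6).
Holding L6, violet-permit, and T26 grants amber-badge (Rule 1).
amber-badge: reached.
L28: reached.
red-pass would need violet-permit and silver-clearance (Rule 4), but silver-clearance is never granted.
No rule produces silver-clearance, and it is not given.
Reached: amber-badge and L28 — 2 of the 4.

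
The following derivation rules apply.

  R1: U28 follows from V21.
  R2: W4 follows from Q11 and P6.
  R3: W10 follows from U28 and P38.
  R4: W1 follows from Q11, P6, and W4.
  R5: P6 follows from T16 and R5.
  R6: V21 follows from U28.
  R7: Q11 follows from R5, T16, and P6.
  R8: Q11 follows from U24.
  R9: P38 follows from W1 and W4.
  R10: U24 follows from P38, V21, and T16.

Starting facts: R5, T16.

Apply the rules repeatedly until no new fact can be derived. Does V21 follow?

No

V21 would need U28 (R6), but U28 is never established.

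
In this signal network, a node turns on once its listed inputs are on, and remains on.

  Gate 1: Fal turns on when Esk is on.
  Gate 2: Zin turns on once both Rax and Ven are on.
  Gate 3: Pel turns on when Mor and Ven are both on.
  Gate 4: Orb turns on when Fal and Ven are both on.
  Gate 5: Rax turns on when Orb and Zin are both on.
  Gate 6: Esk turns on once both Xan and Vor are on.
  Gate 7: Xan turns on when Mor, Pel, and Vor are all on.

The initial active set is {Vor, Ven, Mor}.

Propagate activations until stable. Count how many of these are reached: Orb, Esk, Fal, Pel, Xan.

Mor and Ven are on, so Pel turns on (Gate 3).
Mor, Pel, and Vor are on, so Xan turns on (Gate 7).
Xan and Vor are on, so Esk turns on (Gate 6).
Gate 1: Esk on → Fal on.
Fal and Ven are on, so Orb turns on (Gate 4).
Orb: reached.
Esk: reached.
Fal: reached.
Pel: reached.
Xan: reached.
All 5 are reached.

5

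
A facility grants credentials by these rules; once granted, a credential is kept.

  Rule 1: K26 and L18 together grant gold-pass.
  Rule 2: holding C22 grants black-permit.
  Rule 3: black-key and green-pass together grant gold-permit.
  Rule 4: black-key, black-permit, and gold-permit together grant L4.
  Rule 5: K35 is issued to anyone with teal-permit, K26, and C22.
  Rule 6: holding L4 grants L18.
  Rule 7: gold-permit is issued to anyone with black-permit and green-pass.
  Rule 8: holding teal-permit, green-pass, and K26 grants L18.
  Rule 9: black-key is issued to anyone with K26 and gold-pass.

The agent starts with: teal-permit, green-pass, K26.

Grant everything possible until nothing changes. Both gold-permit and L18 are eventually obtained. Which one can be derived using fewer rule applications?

L18: Holding teal-permit, green-pass, and K26 grants L18 (Rule 8). [1 rule application]
gold-permit: Holding teal-permit, green-pass, and K26 grants L18 (Rule 8). Holding K26 and L18 grants gold-pass (Rule 1). Holding K26 and gold-pass grants black-key (Rule 9). Holding black-key and green-pass grants gold-permit (Rule 3). [4 rule applications]
L18 needs fewer.

L18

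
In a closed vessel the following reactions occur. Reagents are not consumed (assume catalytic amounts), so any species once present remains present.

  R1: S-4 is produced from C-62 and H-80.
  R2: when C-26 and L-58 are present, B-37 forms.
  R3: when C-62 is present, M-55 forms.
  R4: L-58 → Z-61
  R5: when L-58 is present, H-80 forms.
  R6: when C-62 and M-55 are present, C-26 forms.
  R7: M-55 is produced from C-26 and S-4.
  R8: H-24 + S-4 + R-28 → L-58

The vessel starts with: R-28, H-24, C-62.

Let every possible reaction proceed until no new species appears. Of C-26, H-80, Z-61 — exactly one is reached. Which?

C-62 present → M-55 forms (R3).
C-62 and M-55 present → C-26 forms (R6).
Z-61 would need L-58 (R4), but L-58 never forms. H-80 would need L-58 (R5), but L-58 never forms.

C-26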